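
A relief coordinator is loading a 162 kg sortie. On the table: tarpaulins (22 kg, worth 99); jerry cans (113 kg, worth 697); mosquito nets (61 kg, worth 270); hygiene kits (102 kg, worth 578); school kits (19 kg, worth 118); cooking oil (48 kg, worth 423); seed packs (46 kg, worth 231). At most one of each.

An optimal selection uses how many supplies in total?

Best achievable people served is 1120.
One optimal bundle: jerry cans + cooking oil (161 kg).
All optima have 2 supplies.

2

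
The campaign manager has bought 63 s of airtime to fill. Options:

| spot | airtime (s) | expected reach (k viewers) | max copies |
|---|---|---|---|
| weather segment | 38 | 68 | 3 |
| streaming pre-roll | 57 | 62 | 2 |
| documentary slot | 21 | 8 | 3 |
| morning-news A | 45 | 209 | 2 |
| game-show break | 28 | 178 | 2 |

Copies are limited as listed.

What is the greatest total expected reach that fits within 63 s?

356

Best packing: 2×game-show break — 56 s, 356 total.
Every other selection either busts 63 s or exceeds an availability limit or fails to beat 356.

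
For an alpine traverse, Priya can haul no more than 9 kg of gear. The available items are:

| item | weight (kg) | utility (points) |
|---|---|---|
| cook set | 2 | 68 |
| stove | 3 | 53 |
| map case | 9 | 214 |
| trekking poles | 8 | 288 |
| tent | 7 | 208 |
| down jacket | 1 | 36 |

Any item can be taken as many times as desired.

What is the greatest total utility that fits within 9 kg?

Trekking poles + down jacket uses 9 of the 9 kg and totals 324.
Nothing else within 9 kg beats 324.

324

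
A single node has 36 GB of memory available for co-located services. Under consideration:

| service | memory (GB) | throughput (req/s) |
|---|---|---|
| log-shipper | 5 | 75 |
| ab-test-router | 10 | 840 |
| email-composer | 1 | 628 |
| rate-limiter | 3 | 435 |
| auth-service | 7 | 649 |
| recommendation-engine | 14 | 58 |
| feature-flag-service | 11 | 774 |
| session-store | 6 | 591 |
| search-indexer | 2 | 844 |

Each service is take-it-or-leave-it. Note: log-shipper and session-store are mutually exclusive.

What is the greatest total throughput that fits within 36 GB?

4170

Best packing: ab-test-router + email-composer + rate-limiter + auth-service + feature-flag-service + search-indexer — 34 GB, 4170 total.
That's the maximum — no feasible swap from here does better than 4170.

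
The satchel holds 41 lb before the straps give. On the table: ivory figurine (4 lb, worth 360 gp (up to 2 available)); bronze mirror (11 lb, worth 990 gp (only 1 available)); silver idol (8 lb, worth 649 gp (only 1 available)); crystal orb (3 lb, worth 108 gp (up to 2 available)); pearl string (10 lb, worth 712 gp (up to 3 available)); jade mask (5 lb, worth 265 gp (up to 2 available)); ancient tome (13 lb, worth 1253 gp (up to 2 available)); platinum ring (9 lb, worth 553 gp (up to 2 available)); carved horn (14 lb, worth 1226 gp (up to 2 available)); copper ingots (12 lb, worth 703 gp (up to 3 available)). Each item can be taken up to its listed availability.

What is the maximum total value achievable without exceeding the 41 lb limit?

3856

Density check — ancient tome 96.38, ivory figurine 90.00, bronze mirror 90.00, carved horn 87.57 are the best per lb.
Filling by ratio: 2×ivory figurine + jade mask + 2×ancient tome for 3491, with 2 lb left unused.
Replace ivory figurine and jade mask with bronze mirror: the trade gains 365 net, giving 3856 at 41 lb.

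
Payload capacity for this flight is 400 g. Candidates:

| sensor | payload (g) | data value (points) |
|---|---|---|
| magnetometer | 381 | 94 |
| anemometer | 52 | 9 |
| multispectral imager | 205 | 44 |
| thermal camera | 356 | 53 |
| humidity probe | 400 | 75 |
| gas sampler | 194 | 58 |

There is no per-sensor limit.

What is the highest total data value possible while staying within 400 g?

Best packing: 2×gas sampler — 388 g, 116 total.
Nothing else within 400 g beats 116.

116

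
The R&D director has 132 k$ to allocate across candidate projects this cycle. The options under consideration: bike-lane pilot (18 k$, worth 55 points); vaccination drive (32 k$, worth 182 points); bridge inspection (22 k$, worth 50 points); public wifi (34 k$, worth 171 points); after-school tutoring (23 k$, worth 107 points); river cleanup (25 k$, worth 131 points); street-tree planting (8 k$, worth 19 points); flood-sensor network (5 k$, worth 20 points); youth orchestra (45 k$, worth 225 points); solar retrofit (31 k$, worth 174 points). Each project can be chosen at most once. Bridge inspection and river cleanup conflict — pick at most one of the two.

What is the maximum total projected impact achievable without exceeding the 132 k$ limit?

688

Taking the top-ratio projects first gives vaccination drive + public wifi + river cleanup + flood-sensor network + solar retrofit for 678 (127 k$).
But vaccination drive + after-school tutoring + youth orchestra + solar retrofit fits in 131 k$ and reaches 688.
No other feasible combination exceeds 688.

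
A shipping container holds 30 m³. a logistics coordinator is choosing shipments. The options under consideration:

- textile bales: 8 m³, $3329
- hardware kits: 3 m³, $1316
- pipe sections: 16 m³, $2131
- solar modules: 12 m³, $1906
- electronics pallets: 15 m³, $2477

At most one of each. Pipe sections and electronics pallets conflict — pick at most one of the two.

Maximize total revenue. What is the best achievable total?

Ranking by ratio (revenue/m³): hardware kits 438.67, textile bales 416.12, electronics pallets 165.13.
Taking textile bales + hardware kits + electronics pallets: 26 m³ used, 7122 in revenue.
Nothing else feasible within 30 m³ beats 7122.

7122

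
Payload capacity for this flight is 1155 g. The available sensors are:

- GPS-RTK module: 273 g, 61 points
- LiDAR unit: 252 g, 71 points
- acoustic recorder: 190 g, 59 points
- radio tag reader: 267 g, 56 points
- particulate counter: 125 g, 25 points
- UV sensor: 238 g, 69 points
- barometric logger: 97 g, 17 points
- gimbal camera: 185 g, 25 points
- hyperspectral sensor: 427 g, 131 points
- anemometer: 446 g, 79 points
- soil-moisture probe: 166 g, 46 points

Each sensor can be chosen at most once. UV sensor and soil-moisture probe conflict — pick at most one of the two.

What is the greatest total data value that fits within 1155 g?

The ratio ordering already packs tightly: LiDAR unit + acoustic recorder + UV sensor + hyperspectral sensor, 1107 g, 330.
Runner-up LiDAR unit + acoustic recorder + barometric logger + hyperspectral sensor + soil-moisture probe tops out at 324.

330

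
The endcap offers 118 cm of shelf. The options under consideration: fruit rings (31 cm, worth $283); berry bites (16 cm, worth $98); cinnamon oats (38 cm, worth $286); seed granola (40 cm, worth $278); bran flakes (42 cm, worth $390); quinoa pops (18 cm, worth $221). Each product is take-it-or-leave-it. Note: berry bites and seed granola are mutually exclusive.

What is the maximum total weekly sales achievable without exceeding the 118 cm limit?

The ratio heuristic lands on fruit rings + berry bites + bran flakes + quinoa pops (992) but leaves 11 cm idle.
Replace fruit rings with cinnamon oats: the trade gains 3 net, giving 995 at 114 cm.
Runner-up fruit rings + berry bites + bran flakes + quinoa pops tops out at 992.

995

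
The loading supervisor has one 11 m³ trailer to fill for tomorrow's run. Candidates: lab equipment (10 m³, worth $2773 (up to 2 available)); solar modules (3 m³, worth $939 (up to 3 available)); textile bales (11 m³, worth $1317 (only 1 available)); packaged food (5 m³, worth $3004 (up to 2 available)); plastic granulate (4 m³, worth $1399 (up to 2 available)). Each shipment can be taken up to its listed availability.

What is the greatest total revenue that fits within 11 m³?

6008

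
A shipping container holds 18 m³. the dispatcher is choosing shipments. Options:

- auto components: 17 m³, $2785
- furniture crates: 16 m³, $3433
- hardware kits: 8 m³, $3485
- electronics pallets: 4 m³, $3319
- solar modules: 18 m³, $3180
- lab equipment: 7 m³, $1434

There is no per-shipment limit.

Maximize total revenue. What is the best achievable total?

4×electronics pallets uses 16 of the 18 m³ and totals 13276.
The spare 2 m³ is too small for any remaining shipment, and no exchange beats 13276.

13276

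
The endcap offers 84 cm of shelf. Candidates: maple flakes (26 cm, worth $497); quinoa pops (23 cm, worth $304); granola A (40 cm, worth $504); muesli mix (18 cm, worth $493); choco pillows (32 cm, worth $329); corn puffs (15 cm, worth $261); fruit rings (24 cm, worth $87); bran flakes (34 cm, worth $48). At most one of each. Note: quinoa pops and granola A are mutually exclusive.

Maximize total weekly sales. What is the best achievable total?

Density check — muesli mix 27.39, maple flakes 19.12, corn puffs 17.40, quinoa pops 13.22 are the best per cm.
Taking maple flakes + quinoa pops + muesli mix + corn puffs: 82 cm used, 1555 in weekly sales.
The closest alternative, maple flakes + granola A + muesli mix, reaches only 1494.

1555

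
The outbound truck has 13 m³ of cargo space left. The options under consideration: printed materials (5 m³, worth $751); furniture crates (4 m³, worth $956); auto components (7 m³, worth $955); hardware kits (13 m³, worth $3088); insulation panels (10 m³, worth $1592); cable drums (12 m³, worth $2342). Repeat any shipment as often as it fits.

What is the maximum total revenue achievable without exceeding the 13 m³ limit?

3088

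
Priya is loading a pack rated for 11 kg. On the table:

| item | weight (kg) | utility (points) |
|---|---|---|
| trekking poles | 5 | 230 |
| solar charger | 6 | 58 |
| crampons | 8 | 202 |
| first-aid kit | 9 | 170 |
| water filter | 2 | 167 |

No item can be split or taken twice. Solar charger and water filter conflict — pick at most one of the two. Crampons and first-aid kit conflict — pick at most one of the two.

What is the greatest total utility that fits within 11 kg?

397

Best packing: trekking poles + water filter — 7 kg, 397 total.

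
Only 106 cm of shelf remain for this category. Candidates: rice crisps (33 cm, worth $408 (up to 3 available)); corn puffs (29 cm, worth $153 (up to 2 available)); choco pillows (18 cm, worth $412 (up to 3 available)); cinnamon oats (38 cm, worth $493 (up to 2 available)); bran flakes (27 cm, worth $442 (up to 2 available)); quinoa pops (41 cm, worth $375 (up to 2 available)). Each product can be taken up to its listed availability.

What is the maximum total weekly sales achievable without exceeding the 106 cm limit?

1759

Taking the top-ratio products first gives 3×choco pillows + bran flakes for 1678 (81 cm).
The 18 cm tied up in choco pillows is better spent on cinnamon oats — total rises to 1759 (101 cm).
Every other selection either busts 106 cm or exceeds an availability limit or fails to beat 1759.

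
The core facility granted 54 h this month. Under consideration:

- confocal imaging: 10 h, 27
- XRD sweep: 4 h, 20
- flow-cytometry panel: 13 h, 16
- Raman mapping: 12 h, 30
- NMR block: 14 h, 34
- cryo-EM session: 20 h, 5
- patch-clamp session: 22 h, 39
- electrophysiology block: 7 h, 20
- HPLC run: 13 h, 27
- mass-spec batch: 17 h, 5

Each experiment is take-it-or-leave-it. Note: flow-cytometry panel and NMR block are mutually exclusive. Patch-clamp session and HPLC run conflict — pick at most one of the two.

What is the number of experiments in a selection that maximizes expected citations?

The maximum expected citations within 54 h is 138.
For example confocal imaging + XRD sweep + Raman mapping + NMR block + HPLC run achieves it, using 53 h.
Any selection reaching 138 contains exactly 5 experiments.

5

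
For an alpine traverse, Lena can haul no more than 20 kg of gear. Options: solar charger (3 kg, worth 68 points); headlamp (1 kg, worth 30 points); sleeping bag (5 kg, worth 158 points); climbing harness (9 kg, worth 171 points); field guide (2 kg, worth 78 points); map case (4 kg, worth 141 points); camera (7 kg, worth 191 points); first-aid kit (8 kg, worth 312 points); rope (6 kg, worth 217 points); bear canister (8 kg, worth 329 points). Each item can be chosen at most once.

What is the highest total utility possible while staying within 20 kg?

782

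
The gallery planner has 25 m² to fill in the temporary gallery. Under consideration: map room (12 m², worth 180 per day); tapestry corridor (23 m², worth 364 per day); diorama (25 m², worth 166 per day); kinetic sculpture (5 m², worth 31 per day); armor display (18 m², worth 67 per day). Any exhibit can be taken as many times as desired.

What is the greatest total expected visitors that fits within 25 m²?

364

By expected visitors per m²: tapestry corridor 15.83, map room 15.00, diorama 6.64, kinetic sculpture 6.20 lead.
Best packing: tapestry corridor — 23 m², 364 total.
That's the maximum — no swap from here does better than 364.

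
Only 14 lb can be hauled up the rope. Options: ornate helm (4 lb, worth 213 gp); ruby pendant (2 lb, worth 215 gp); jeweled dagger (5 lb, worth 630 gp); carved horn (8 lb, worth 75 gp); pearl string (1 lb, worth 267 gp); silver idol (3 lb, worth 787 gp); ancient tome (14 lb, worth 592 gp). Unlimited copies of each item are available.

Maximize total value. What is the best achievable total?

3738

Ranking by ratio (value/lb): pearl string 267.00, silver idol 262.33, jeweled dagger 126.00.
The ratio ordering already packs tightly: 14×pearl string, 14 lb, 3738.
No other feasible combination exceeds 3738.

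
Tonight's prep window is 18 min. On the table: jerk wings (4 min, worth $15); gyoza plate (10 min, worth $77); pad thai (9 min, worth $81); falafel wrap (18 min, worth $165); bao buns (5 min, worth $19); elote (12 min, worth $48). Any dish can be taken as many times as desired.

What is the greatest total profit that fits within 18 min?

165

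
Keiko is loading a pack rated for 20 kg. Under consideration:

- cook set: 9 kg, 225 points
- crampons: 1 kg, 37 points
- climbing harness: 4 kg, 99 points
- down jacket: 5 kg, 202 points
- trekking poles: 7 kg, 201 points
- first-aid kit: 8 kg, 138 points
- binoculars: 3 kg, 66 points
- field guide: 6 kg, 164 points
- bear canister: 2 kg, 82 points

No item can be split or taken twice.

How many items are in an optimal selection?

4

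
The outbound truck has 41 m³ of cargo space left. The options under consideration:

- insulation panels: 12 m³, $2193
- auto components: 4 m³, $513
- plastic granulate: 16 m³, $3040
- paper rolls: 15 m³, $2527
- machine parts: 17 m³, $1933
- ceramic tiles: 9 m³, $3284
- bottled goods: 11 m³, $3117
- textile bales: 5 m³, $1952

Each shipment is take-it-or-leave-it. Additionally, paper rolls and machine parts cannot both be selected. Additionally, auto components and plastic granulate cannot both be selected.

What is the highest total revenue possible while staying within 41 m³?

11393

Ranking by ratio (revenue/m³): textile bales 390.40, ceramic tiles 364.89, bottled goods 283.36.
The ratio ordering already packs tightly: plastic granulate + ceramic tiles + bottled goods + textile bales, 41 m³, 11393.
An exhaustive check of the 256 subsets confirms 11393.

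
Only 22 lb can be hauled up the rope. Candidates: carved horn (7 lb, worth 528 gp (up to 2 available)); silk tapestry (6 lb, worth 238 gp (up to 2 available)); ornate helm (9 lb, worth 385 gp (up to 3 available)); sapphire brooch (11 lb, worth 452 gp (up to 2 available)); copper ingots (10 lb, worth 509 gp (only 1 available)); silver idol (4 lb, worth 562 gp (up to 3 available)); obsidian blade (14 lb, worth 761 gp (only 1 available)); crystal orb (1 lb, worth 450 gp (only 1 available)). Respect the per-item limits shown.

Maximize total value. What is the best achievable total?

2664

Carved horn + 3×silver idol + crystal orb uses 20 of the 22 lb and totals 2664.
Every other selection either busts 22 lb or exceeds an availability limit or fails to beat 2664.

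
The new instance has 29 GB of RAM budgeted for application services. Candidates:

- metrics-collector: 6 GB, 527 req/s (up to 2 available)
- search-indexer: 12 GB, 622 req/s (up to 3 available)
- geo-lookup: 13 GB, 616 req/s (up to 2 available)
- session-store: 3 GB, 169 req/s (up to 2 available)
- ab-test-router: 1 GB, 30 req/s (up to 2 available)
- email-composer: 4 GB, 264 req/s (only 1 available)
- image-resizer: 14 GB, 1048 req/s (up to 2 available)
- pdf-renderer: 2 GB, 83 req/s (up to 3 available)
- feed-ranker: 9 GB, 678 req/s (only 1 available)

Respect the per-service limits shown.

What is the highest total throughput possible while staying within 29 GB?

Taking the top-ratio services first gives 2×metrics-collector + session-store + ab-test-router + email-composer + feed-ranker for 2195 (29 GB).
The 14 GB tied up in ab-test-router and email-composer and feed-ranker is better spent on image-resizer — total rises to 2271 (29 GB).
No other feasible combination exceeds 2271.

2271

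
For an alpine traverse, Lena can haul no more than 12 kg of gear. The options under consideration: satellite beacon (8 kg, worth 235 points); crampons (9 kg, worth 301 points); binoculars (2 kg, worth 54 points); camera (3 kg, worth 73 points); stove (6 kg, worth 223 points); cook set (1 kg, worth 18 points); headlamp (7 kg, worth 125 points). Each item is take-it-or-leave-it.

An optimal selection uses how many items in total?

2

Best achievable utility is 374.
One optimal bundle: crampons + camera (12 kg).
Every optimal selection uses 2 items.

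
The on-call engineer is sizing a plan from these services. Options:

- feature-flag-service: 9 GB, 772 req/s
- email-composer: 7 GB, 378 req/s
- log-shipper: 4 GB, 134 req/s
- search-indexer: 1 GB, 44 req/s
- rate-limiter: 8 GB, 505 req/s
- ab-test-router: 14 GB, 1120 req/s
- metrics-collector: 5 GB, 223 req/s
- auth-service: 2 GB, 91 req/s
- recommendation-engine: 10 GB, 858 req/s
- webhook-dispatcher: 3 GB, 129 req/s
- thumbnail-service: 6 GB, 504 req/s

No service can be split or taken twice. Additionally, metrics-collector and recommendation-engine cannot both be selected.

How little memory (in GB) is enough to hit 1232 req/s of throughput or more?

15

Minimise GB subject to total throughput ≥ 1232.
feature-flag-service + thumbnail-service: 1276 throughput at 15 GB.
Any bundle with less than 15 GB falls short of 1232.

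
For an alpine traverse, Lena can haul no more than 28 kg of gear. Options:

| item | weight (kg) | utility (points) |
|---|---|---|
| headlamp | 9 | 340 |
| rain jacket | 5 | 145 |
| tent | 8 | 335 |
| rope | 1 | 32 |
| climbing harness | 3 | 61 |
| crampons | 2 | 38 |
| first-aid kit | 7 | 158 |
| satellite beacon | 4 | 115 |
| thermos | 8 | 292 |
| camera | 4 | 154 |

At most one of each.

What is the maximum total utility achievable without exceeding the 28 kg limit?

1037

Ranking by ratio (utility/kg): tent 41.88, camera 38.50, headlamp 37.78, thermos 36.50.
Greedy by ratio would take headlamp + rain jacket + tent + rope + camera: 27 kg used, total 1006.
Replace rain jacket and camera with crampons + thermos: the trade gains 31 net, giving 1037 at 28 kg.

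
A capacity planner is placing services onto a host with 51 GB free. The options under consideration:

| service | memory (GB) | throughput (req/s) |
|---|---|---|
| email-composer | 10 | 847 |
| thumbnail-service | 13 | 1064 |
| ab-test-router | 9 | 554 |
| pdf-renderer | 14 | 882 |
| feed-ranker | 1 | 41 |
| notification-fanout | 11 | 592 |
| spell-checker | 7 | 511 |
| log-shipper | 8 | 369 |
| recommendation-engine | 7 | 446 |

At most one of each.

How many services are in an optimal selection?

5

The maximum throughput within 51 GB is 3750.
One optimal bundle: email-composer + thumbnail-service + pdf-renderer + spell-checker + recommendation-engine (51 GB).
All optima have 5 services.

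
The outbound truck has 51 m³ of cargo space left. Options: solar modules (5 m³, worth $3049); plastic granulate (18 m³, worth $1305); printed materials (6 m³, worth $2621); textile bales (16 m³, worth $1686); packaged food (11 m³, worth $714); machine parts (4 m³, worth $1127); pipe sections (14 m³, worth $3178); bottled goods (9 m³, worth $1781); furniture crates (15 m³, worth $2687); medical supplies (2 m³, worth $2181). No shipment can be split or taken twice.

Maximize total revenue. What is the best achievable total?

Taking the top-ratio shipments first gives solar modules + printed materials + packaged food + machine parts + pipe sections + bottled goods + medical supplies for 14651 (51 m³).
Replace packaged food and machine parts with furniture crates: the trade gains 846 net, giving 15497 at 51 m³.

15497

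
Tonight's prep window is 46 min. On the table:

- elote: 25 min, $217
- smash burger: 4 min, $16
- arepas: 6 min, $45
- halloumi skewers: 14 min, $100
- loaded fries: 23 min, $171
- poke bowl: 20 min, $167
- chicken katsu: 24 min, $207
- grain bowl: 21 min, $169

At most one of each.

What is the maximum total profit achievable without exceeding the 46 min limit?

386

A density-first pass picks elote + poke bowl — 384 at 45 min.
Replace poke bowl with grain bowl: the trade gains 2 net, giving 386 at 46 min.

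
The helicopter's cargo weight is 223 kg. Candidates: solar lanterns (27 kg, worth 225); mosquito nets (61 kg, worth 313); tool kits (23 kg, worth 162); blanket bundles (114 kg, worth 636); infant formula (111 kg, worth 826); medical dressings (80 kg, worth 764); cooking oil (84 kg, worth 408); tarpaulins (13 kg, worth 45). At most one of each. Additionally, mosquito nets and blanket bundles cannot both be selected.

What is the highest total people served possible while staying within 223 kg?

Best packing: solar lanterns + infant formula + medical dressings — 218 kg, 1815 total.

1815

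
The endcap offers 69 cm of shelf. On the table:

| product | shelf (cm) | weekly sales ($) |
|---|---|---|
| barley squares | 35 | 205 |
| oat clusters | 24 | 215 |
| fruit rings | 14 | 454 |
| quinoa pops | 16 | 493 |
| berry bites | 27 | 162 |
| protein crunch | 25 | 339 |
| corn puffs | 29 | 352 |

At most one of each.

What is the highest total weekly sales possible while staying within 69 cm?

A density-first pass picks fruit rings + quinoa pops + protein crunch — 1286 at 55 cm.
Dropping protein crunch frees 25 cm; slotting in corn puffs (29 cm) lifts the total to 1299 at 59 cm.
An exhaustive check of the 128 subsets confirms 1299.

1299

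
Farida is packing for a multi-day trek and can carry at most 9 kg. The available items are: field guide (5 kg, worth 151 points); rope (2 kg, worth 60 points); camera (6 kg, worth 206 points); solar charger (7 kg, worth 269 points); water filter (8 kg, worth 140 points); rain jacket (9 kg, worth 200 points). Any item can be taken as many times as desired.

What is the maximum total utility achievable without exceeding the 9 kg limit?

329

Rope + solar charger uses 9 of the 9 kg and totals 329.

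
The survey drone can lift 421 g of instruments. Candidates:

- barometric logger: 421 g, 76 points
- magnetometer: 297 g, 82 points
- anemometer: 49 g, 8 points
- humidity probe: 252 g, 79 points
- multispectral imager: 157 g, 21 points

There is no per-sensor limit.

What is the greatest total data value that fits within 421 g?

103

Taking 3×anemometer + humidity probe: 399 g used, 103 in data value.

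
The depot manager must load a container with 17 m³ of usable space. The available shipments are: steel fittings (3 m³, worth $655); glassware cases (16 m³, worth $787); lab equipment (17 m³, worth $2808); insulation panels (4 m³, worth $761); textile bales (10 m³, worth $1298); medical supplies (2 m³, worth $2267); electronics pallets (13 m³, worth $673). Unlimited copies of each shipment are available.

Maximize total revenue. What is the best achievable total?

18136

8×medical supplies uses 16 of the 17 m³ and totals 18136.
Nothing else within 17 m³ beats 18136.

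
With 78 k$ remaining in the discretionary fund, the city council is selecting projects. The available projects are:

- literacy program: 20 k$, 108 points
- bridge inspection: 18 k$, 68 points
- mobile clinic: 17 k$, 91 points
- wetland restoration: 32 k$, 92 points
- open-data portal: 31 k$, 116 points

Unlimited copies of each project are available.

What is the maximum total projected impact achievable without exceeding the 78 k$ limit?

The ratio ordering already packs tightly: 3×literacy program + mobile clinic, 77 k$, 415.
That's the maximum — no swap from here does better than 415.

415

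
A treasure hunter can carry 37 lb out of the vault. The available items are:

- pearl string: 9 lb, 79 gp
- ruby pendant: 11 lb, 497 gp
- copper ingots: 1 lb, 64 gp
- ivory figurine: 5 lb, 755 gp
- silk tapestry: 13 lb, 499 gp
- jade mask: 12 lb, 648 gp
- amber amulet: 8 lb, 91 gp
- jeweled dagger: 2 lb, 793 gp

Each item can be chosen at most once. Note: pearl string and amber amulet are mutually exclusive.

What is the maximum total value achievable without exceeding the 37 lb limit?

Greedy by ratio would take ruby pendant + copper ingots + ivory figurine + jade mask + jeweled dagger: 31 lb used, total 2757.
The 11 lb tied up in ruby pendant is better spent on silk tapestry — total rises to 2759 (33 lb).
Runner-up ruby pendant + copper ingots + ivory figurine + jade mask + jeweled dagger tops out at 2757.

2759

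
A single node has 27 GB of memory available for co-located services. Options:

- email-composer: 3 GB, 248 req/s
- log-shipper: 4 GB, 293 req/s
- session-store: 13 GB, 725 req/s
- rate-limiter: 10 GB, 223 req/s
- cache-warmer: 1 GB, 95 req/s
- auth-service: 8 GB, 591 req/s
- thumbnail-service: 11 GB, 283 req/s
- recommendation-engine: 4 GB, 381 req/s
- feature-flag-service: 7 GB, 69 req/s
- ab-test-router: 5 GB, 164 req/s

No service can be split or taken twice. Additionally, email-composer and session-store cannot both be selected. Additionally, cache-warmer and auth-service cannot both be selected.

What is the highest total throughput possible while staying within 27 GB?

By throughput per GB: recommendation-engine 95.25, cache-warmer 95.00, email-composer 82.67, auth-service 73.88 lead.
Session-store + auth-service + recommendation-engine uses 25 of the 27 GB and totals 1697.

1697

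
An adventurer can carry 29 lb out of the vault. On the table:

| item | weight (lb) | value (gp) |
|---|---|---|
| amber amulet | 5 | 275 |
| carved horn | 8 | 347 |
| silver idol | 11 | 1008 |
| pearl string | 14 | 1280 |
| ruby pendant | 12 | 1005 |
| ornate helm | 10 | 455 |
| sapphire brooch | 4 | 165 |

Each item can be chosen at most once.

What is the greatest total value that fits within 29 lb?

2453

Ranking by ratio (value/lb): silver idol 91.64, pearl string 91.43, ruby pendant 83.75.
Best packing: silver idol + pearl string + sapphire brooch — 29 lb, 2453 total.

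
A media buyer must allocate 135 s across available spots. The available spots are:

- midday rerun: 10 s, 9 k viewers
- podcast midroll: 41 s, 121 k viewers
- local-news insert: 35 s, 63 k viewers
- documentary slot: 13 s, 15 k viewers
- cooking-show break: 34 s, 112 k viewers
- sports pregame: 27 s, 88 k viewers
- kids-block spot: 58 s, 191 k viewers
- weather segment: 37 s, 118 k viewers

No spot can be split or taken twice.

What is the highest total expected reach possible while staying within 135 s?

424

Greedy by ratio would take documentary slot + cooking-show break + sports pregame + kids-block spot: 132 s used, total 406.
Dropping documentary slot and sports pregame frees 40 s; slotting in podcast midroll (41 s) lifts the total to 424 at 133 s.
The closest alternative, cooking-show break + kids-block spot + weather segment, reaches only 421.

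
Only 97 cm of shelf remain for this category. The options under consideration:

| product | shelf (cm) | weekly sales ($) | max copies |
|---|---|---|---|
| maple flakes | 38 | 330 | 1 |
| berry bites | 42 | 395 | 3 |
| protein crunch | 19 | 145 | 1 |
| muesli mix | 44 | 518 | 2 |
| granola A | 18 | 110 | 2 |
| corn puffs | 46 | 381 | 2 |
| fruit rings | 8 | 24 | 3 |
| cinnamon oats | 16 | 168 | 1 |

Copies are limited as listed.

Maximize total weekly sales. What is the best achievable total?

The ratio ordering already packs tightly: 2×muesli mix + fruit rings, 96 cm, 1060.

1060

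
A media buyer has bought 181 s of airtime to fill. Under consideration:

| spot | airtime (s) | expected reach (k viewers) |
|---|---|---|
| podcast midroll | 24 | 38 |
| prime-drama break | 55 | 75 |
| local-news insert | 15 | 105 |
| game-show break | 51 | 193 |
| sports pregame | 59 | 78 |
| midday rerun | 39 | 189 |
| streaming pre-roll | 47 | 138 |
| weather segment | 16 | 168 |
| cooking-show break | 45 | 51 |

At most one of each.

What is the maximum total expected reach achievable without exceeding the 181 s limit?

793

Density check — weather segment 10.50, local-news insert 7.00, midday rerun 4.85, game-show break 3.78 are the best per s.
Taking local-news insert + game-show break + midday rerun + streaming pre-roll + weather segment: 168 s used, 793 in expected reach.
The spare 13 s is too small for any remaining spot, and no exchange beats 793.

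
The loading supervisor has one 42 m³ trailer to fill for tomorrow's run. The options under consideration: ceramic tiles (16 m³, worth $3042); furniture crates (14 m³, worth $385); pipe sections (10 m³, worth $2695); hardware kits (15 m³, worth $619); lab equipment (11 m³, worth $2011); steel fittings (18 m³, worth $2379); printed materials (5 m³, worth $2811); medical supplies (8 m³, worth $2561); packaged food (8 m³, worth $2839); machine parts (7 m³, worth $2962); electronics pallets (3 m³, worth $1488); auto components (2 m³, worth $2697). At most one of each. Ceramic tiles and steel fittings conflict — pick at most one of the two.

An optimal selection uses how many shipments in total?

Optimal total is 16565.
For example pipe sections + printed materials + medical supplies + packaged food + machine parts + auto components achieves it, using 40 m³.
Every optimal selection uses 6 shipments.

6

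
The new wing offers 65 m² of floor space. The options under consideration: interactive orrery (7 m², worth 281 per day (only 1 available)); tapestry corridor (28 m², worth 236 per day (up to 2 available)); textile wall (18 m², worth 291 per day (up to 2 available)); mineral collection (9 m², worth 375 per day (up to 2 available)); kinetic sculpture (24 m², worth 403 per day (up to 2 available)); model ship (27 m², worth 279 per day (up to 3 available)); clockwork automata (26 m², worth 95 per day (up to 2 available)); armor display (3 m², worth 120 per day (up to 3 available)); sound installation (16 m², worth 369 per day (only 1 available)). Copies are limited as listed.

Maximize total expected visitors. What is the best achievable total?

1931

Filling by ratio: interactive orrery + 2×mineral collection + 3×armor display + sound installation for 1760, with 15 m² left unused.
Dropping armor display frees 3 m²; slotting in textile wall (18 m²) lifts the total to 1931 at 65 m².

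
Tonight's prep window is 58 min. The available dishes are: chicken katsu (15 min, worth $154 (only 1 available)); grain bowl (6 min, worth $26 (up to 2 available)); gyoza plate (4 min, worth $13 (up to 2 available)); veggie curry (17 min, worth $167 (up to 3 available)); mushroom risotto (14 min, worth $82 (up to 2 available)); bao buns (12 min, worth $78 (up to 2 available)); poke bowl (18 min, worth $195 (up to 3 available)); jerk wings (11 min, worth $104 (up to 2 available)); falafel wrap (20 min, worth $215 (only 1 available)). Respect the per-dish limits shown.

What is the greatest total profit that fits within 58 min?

By profit per min: poke bowl 10.83, falafel wrap 10.75, chicken katsu 10.27 lead.
Taking the top-ratio dishes first gives gyoza plate + 3×poke bowl for 598 (58 min).
Dropping gyoza plate and poke bowl frees 22 min; slotting in falafel wrap (20 min) lifts the total to 605 at 56 min.
That's the maximum — no swap from here does better than 605.

605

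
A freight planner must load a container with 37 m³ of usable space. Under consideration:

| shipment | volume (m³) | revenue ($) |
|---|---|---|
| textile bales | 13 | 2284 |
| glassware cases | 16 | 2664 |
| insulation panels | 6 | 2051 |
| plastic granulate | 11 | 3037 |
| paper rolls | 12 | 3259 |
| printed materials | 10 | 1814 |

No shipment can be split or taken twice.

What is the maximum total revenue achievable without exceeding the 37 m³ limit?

8580

Ranking by ratio (revenue/m³): insulation panels 341.83, plastic granulate 276.09, paper rolls 271.58, printed materials 181.40.
Taking the top-ratio shipments first gives insulation panels + plastic granulate + paper rolls for 8347 (29 m³).
Replace insulation panels with textile bales: the trade gains 233 net, giving 8580 at 36 m³.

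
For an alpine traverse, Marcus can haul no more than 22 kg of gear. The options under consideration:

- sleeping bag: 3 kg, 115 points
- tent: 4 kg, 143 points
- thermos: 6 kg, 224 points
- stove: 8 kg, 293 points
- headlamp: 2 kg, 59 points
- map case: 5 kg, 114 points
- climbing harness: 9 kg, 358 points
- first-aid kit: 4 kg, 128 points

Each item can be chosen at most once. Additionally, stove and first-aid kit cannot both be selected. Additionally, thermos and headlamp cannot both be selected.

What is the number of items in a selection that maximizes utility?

Optimal total is 840.
One optimal bundle: sleeping bag + tent + thermos + climbing harness (22 kg).
Any selection reaching 840 contains exactly 4 items.

4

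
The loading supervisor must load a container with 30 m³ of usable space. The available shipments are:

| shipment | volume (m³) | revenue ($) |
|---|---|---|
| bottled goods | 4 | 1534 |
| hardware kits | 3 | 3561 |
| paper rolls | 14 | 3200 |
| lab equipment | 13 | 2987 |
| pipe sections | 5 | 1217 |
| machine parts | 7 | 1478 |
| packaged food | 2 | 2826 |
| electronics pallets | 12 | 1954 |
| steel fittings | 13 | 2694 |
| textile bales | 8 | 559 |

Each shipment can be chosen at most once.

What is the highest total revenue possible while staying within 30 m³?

12599

Greedy by ratio would take bottled goods + hardware kits + lab equipment + pipe sections + packaged food: 27 m³ used, total 12125.
The 18 m³ tied up in lab equipment and pipe sections is better spent on paper rolls + machine parts — total rises to 12599 (30 m³).
The closest alternative, bottled goods + hardware kits + lab equipment + machine parts + packaged food, reaches only 12386.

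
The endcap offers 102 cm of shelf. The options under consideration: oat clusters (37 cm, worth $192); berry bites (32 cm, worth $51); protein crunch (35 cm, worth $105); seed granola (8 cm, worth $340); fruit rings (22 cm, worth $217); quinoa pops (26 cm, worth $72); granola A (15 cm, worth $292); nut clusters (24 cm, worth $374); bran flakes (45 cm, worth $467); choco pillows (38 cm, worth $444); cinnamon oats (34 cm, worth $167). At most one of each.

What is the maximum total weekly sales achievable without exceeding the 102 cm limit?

Taking the top-ratio products first gives seed granola + granola A + nut clusters + choco pillows for 1450 (85 cm).
Dropping choco pillows frees 38 cm; slotting in bran flakes (45 cm) lifts the total to 1473 at 92 cm.

1473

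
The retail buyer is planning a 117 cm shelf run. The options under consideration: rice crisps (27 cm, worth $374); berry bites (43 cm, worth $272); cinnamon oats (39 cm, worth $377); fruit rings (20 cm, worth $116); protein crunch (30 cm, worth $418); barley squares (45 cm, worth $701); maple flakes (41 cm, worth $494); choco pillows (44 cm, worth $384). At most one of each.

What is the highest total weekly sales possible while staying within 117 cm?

1613

Filling by ratio: rice crisps + protein crunch + barley squares for 1493, with 15 cm left unused.
Dropping rice crisps frees 27 cm; slotting in maple flakes (41 cm) lifts the total to 1613 at 116 cm.
That's the maximum — no swap from here does better than 1613.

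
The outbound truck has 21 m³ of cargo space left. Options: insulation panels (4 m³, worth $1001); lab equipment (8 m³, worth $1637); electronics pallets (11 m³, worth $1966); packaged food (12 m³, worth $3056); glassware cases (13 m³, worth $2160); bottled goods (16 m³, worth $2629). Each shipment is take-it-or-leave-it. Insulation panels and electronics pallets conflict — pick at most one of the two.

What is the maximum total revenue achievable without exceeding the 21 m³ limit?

4693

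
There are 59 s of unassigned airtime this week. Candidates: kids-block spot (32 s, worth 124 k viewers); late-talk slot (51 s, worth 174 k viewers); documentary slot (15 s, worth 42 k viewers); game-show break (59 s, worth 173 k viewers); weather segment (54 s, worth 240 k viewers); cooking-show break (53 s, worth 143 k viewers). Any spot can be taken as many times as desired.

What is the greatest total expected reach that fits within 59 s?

240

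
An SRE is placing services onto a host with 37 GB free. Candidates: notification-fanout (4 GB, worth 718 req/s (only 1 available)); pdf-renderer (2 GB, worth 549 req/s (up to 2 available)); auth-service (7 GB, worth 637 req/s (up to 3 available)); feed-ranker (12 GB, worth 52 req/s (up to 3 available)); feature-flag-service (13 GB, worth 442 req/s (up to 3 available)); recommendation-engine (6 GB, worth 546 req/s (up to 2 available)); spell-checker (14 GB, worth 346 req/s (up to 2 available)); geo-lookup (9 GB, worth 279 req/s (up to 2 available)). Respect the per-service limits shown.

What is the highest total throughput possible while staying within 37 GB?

4273

Best packing: notification-fanout + 2×pdf-renderer + 3×auth-service + recommendation-engine — 35 GB, 4273 total.
No other feasible combination exceeds 4273.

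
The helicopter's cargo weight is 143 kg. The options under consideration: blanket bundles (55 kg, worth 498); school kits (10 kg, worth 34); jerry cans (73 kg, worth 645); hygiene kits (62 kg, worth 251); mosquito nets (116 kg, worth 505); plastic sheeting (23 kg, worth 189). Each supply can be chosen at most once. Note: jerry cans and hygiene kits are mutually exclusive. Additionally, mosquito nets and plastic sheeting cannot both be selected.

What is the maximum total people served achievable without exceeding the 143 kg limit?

1177

The ratio ordering already packs tightly: blanket bundles + school kits + jerry cans, 138 kg, 1177.
The closest alternative, blanket bundles + jerry cans, reaches only 1143.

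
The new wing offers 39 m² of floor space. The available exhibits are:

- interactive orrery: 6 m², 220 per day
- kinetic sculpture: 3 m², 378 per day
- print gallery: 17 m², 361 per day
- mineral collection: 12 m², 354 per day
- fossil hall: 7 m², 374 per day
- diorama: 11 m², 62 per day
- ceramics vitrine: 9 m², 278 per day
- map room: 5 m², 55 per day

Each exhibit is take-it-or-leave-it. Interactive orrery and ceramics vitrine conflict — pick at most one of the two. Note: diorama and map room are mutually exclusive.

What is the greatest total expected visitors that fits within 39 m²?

1467

By expected visitors per m²: kinetic sculpture 126.00, fossil hall 53.43, interactive orrery 36.67, ceramics vitrine 30.89 lead.
Taking kinetic sculpture + print gallery + mineral collection + fossil hall: 39 m² used, 1467 in expected visitors.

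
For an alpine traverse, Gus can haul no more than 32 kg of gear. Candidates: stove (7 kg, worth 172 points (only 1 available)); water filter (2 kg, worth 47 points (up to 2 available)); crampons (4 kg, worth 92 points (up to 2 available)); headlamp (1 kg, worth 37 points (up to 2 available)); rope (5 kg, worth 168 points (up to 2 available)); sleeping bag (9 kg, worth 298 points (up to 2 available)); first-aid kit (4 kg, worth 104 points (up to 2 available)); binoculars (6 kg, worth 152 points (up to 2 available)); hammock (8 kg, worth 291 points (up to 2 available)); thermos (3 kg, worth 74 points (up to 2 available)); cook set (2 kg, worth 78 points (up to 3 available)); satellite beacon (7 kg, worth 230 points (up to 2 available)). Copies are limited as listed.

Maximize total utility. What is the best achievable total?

Ranking by ratio (utility/kg): cook set 39.00, headlamp 37.00, hammock 36.38, rope 33.60.
A density-first pass picks 2×headlamp + rope + 2×hammock + thermos + 3×cook set — 1132 at 32 kg.
Replace 2×headlamp and thermos with rope: the trade gains 20 net, giving 1152 at 32 kg.

1152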